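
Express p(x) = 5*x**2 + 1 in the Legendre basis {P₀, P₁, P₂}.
(8/3)P₀ + (10/3)P₂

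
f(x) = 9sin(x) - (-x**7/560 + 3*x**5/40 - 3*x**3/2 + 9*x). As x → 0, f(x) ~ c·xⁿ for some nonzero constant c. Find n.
9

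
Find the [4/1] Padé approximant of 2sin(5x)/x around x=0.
625*x**4/12 - 125*x**2/3 + 10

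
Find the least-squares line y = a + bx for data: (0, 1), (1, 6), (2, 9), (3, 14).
a = 6/5, b = 21/5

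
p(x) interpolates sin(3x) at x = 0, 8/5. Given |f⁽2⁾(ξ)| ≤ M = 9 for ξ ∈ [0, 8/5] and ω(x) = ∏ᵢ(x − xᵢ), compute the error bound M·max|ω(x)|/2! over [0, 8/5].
72/25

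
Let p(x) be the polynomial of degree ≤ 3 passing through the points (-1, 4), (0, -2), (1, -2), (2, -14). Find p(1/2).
-13/8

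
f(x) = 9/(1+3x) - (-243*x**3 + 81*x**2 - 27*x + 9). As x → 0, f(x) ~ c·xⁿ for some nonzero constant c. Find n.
4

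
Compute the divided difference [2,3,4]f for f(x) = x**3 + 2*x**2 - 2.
11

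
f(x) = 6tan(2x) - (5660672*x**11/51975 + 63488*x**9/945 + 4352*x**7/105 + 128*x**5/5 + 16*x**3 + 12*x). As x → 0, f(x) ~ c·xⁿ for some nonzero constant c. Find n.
13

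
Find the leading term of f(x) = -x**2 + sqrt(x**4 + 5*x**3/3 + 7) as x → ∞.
5*x/6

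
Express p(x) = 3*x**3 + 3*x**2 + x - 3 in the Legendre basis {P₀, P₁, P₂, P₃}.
(-2)P₀ + (14/5)P₁ + (2)P₂ + (6/5)P₃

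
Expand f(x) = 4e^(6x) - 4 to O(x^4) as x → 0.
24*x + 72*x**2 + 144*x**3 + O(x**4)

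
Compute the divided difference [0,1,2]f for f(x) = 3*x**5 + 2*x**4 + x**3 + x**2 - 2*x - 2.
63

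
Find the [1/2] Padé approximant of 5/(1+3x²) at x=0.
5/(3*x**2 + 1)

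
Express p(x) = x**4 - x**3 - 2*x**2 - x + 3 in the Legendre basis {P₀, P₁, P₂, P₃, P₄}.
(38/15)P₀ + (-8/5)P₁ + (-16/21)P₂ + (-2/5)P₃ + (8/35)P₄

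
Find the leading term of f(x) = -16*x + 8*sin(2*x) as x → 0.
-32*x**3/3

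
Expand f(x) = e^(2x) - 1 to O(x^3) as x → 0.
2*x + 2*x**2 + O(x**3)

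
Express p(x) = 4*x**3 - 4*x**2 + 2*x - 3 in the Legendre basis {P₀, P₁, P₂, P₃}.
(-13/3)P₀ + (22/5)P₁ + (-8/3)P₂ + (8/5)P₃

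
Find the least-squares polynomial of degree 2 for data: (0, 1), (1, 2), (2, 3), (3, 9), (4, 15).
8/7 + (-11/14)x + (15/14)x²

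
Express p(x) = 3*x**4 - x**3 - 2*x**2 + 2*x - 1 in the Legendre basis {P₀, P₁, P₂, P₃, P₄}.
(-16/15)P₀ + (7/5)P₁ + (8/21)P₂ + (-2/5)P₃ + (24/35)P₄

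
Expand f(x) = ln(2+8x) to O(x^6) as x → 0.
log(2) + 4*x - 8*x**2 + 64*x**3/3 - 64*x**4 + 1024*x**5/5 + O(x**6)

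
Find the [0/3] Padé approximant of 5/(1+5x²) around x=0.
5/(5*x**2 + 1)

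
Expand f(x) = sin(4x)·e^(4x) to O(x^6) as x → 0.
4*x + 16*x**2 + 64*x**3/3 - 512*x**5/15 + O(x**6)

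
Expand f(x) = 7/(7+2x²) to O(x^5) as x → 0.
1 - 2*x**2/7 + 4*x**4/49 + O(x**5)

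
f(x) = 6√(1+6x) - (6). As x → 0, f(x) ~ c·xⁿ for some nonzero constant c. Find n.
1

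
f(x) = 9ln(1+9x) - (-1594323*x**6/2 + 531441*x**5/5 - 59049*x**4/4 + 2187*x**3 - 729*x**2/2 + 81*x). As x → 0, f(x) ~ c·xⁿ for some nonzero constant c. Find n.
7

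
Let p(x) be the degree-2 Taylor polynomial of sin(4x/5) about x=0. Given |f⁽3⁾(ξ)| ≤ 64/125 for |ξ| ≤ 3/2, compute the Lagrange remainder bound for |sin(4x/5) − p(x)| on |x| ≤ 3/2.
36/125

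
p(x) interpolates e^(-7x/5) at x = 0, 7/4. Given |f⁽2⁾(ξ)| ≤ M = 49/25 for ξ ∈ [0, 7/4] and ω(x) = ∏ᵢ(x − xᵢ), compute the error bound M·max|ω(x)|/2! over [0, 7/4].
2401/3200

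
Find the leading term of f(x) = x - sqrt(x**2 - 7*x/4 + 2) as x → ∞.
7/8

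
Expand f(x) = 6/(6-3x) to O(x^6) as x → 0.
1 + x/2 + x**2/4 + x**3/8 + x**4/16 + x**5/32 + O(x**6)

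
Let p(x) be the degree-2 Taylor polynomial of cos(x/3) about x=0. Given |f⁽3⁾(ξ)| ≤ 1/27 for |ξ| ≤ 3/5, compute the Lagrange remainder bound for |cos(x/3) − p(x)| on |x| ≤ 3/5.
1/750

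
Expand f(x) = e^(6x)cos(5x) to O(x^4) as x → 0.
1 + 6*x + 11*x**2/2 - 39*x**3 + O(x**4)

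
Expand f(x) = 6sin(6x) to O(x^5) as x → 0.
36*x - 216*x**3 + O(x**5)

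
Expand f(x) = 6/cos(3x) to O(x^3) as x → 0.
6 + 27*x**2 + O(x**3)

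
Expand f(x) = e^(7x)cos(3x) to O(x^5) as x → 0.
1 + 7*x + 20*x**2 + 77*x**3/3 - 41*x**4/6 + O(x**5)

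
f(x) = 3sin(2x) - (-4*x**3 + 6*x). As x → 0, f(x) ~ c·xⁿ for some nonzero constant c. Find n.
5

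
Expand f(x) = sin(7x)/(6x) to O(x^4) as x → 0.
7/6 - 343*x**2/36 + O(x**4)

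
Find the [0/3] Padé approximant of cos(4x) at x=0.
1/(8*x**2 + 1)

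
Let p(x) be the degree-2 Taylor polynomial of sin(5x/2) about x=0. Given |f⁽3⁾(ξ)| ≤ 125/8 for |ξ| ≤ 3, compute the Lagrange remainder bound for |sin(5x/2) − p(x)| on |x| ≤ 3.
1125/16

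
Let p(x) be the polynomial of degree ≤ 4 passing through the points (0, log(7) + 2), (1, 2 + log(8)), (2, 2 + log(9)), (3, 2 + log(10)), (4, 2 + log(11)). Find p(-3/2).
log(43275834131238896700854768074263*11**(59/128)*3**(13/32)*5**(31/32)*7**(3/128)/184467440737095516160000000000000) + 2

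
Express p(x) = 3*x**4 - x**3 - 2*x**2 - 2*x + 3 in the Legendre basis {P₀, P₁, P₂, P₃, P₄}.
(44/15)P₀ + (-13/5)P₁ + (8/21)P₂ + (-2/5)P₃ + (24/35)P₄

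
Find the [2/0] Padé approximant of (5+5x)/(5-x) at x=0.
6*x**2/25 + 6*x/5 + 1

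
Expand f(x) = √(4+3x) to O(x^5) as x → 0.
2 + 3*x/4 - 9*x**2/64 + 27*x**3/512 - 405*x**4/16384 + O(x**5)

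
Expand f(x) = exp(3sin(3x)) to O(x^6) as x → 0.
1 + 9*x + 81*x**2/2 + 108*x**3 + 1215*x**4/8 - 243*x**5/5 + O(x**6)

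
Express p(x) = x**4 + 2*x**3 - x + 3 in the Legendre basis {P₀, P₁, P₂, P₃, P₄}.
(16/5)P₀ + (1/5)P₁ + (4/7)P₂ + (4/5)P₃ + (8/35)P₄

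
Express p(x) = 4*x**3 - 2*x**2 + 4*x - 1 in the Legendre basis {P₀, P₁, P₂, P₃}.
(-5/3)P₀ + (32/5)P₁ + (-4/3)P₂ + (8/5)P₃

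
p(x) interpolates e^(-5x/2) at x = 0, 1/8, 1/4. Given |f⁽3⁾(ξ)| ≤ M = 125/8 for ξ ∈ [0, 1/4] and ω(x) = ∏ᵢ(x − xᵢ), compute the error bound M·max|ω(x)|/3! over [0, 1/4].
125*sqrt(3)/110592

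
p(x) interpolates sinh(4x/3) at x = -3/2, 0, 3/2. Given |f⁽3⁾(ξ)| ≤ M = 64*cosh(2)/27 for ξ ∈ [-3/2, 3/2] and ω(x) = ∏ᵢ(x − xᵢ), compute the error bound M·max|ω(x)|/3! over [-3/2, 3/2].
8*sqrt(3)*cosh(2)/27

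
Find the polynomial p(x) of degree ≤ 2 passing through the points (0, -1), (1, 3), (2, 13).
3*x**2 + x - 1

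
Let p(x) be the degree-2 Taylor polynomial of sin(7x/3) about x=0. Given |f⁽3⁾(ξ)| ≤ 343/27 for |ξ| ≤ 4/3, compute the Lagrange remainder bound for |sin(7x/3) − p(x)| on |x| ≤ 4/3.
10976/2187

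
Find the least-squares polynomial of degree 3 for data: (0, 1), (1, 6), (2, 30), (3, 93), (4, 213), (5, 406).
8/7 + (2/7)x + (8/7)x² + (3)x³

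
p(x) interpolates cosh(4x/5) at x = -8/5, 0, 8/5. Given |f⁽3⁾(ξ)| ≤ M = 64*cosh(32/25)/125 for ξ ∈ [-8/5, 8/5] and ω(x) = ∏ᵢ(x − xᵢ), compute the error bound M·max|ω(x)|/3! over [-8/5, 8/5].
32768*sqrt(3)*cosh(32/25)/421875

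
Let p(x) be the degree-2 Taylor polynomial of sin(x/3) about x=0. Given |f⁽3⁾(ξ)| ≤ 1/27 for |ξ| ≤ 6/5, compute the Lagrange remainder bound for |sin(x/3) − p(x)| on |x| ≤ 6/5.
4/375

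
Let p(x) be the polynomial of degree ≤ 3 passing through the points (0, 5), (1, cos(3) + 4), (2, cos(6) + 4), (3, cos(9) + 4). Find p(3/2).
9*cos(3)/16 - cos(9)/16 + 9*cos(6)/16 + 63/16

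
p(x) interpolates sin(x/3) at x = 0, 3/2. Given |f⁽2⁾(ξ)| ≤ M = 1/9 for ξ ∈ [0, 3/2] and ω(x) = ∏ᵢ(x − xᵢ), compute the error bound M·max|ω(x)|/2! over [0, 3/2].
1/32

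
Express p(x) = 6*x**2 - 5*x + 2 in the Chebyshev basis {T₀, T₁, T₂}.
(5)T₀ + (-5)T₁ + (3)T₂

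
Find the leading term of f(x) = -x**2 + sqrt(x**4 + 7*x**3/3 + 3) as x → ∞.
7*x/6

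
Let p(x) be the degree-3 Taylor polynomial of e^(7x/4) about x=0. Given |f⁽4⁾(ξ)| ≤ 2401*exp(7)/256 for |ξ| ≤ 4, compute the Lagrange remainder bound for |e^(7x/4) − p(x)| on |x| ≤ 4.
2401*exp(7)/24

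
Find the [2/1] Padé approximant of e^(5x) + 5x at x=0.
(-25*x**2/6 + 25*x/3 + 1)/(1 - 5*x/3)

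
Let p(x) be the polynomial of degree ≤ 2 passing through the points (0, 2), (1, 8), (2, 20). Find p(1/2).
17/4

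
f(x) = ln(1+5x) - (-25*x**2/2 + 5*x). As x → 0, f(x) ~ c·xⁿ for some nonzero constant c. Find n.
3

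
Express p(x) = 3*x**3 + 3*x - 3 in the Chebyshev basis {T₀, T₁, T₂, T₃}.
(-3)T₀ + (21/4)T₁ + (3/4)T₃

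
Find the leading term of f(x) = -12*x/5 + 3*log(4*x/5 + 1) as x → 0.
-24*x**2/25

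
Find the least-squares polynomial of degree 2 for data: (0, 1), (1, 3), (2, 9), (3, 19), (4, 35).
41/35 + (-26/35)x + (16/7)x²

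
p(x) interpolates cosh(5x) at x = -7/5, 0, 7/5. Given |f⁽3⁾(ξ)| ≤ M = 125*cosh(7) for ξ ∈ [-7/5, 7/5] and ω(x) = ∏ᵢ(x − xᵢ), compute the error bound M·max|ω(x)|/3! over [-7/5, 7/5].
343*sqrt(3)*cosh(7)/27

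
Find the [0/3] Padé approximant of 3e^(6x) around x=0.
3/(-36*x**3 + 18*x**2 - 6*x + 1)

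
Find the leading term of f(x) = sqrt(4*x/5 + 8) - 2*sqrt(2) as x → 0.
sqrt(2)*x/10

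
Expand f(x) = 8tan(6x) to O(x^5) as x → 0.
48*x + 576*x**3 + O(x**5)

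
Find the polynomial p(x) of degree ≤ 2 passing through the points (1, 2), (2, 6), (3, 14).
2*x**2 - 2*x + 2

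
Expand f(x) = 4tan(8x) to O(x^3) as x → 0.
32*x + O(x**3)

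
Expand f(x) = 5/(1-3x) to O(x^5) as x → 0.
5 + 15*x + 45*x**2 + 135*x**3 + 405*x**4 + O(x**5)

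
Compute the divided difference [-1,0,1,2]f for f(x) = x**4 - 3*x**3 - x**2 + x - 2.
-1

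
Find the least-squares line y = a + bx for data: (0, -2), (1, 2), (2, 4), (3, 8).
a = -9/5, b = 16/5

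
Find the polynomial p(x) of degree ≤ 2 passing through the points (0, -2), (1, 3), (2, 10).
x**2 + 4*x - 2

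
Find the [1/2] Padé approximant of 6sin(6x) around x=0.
36*x/(6*x**2 + 1)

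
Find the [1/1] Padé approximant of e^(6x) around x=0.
(3*x + 1)/(1 - 3*x)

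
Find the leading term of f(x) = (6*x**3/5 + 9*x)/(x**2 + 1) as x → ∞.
6*x/5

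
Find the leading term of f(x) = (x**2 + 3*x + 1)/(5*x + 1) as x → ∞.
x/5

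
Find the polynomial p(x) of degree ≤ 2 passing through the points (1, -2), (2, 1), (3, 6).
x**2 - 3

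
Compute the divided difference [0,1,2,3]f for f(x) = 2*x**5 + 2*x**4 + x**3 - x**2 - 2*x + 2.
63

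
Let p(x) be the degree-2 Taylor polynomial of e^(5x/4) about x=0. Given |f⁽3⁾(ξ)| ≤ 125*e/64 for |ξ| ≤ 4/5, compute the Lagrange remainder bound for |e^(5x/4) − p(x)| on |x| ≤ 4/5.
e/6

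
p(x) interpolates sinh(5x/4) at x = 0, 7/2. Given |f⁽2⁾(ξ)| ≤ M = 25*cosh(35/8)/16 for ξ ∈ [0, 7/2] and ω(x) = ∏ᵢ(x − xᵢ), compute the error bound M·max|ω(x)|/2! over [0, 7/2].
1225*cosh(35/8)/512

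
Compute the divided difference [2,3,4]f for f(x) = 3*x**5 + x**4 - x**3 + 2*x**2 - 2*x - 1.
903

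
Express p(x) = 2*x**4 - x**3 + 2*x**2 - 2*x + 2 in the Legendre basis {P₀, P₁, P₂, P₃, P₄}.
(46/15)P₀ + (-13/5)P₁ + (52/21)P₂ + (-2/5)P₃ + (16/35)P₄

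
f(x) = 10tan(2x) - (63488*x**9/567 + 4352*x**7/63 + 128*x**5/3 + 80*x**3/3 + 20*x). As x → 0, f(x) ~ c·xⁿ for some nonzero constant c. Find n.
11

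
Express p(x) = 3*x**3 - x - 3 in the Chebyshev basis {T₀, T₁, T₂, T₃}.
(-3)T₀ + (5/4)T₁ + (3/4)T₃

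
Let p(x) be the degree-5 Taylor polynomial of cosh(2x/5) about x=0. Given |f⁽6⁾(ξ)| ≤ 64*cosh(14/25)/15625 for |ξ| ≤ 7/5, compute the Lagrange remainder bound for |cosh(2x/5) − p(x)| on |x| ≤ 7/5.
470596*cosh(14/25)/10986328125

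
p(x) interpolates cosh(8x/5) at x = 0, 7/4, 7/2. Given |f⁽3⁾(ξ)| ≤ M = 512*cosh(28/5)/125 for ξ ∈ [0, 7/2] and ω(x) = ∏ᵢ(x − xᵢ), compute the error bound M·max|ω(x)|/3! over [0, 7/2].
2744*sqrt(3)*cosh(28/5)/3375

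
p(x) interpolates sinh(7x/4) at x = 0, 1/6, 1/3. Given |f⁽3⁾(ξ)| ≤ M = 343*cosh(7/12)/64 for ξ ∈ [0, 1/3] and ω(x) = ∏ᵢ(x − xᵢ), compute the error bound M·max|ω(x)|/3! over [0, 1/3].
343*sqrt(3)*cosh(7/12)/373248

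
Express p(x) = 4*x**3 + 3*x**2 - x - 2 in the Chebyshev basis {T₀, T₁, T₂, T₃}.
(-1/2)T₀ + (2)T₁ + (3/2)T₂ + T₃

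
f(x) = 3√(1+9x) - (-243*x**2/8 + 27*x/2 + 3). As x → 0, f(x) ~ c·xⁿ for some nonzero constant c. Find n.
3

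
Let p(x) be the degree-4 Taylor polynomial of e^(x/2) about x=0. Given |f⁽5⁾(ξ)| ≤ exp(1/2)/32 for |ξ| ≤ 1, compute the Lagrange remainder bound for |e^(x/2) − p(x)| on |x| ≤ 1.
exp(1/2)/3840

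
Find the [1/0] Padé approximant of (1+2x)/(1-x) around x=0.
3*x + 1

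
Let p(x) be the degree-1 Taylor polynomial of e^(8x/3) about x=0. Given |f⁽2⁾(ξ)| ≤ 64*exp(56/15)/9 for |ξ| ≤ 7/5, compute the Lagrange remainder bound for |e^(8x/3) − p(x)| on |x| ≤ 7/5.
1568*exp(56/15)/225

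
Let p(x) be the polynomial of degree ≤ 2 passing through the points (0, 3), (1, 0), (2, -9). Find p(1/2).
9/4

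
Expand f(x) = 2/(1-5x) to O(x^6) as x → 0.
2 + 10*x + 50*x**2 + 250*x**3 + 1250*x**4 + 6250*x**5 + O(x**6)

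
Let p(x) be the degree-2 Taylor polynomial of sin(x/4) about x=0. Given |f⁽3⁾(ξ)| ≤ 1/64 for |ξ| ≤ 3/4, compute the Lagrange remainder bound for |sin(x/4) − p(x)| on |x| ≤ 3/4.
9/8192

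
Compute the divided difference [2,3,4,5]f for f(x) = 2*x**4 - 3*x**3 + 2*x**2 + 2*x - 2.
25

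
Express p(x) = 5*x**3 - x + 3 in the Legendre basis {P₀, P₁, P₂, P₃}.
(3)P₀ + (2)P₁ + (2)P₃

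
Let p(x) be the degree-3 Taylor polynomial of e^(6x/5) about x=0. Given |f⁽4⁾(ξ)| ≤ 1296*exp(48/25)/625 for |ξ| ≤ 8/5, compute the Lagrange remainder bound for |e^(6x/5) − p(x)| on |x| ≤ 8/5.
221184*exp(48/25)/390625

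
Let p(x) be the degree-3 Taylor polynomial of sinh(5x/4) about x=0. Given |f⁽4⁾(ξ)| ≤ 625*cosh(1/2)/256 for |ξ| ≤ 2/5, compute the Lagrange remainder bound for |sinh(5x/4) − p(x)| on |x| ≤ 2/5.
cosh(1/2)/384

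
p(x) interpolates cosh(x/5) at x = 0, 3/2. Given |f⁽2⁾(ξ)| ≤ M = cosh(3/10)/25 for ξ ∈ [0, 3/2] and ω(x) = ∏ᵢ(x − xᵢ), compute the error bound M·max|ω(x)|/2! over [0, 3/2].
9*cosh(3/10)/800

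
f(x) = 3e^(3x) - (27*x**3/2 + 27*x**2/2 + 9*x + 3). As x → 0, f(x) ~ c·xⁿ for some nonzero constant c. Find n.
4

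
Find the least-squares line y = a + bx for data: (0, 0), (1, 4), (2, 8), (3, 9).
a = 3/5, b = 31/10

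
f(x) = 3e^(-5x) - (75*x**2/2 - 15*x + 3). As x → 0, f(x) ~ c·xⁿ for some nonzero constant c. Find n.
3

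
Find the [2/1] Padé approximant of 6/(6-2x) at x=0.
1/(1 - x/3)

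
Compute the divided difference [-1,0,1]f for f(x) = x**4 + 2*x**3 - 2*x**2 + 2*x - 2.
-1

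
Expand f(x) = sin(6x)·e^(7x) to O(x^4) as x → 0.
6*x + 42*x**2 + 111*x**3 + O(x**4)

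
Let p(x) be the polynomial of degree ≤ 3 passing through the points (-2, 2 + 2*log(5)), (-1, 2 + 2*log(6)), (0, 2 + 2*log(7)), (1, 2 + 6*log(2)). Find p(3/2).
2 + log(294912*2**(3/4)*21**(5/8)*5**(3/8)/84035)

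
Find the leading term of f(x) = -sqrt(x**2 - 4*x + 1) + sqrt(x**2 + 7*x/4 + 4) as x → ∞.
23/8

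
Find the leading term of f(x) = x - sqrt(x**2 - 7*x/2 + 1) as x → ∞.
7/4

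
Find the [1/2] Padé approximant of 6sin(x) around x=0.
6*x/(x**2/6 + 1)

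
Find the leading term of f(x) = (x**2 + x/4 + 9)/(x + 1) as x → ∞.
x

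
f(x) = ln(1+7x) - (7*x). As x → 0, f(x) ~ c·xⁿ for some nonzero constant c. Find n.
2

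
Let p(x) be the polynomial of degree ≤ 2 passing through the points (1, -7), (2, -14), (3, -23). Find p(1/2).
-17/4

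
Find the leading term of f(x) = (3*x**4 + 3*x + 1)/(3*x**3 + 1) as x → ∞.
x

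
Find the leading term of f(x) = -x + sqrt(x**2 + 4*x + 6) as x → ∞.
2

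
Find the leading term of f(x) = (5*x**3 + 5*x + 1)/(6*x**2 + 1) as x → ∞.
5*x/6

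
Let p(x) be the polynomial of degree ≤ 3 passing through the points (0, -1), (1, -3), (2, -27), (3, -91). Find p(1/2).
-3/8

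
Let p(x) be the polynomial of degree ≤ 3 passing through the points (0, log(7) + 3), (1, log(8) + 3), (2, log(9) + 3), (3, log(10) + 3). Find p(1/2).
log(4*2**(7/8)*3**(3/8)*5**(1/16)*7**(5/16)/3) + 3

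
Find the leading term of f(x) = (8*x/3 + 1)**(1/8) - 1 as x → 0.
x/3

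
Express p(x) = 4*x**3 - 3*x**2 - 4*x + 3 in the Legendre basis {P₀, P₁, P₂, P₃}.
(2)P₀ + (-8/5)P₁ + (-2)P₂ + (8/5)P₃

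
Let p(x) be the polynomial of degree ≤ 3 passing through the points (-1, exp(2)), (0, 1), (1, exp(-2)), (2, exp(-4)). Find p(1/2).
(-1 + 9*exp(2) + (9 - exp(2))*exp(4))*exp(-4)/16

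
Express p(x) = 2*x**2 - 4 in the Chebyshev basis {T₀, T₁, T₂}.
(-3)T₀ + T₂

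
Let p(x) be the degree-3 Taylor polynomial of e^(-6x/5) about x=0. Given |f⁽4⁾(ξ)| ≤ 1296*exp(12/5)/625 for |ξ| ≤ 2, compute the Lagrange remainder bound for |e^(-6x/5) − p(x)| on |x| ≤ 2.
864*exp(12/5)/625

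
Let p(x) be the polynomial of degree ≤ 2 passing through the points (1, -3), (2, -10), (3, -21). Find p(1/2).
-1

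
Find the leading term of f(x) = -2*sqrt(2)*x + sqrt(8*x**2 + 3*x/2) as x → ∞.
3*sqrt(2)/16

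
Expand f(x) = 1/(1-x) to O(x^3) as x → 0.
1 + x + x**2 + O(x**3)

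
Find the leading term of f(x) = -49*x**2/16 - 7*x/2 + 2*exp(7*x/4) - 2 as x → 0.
343*x**3/192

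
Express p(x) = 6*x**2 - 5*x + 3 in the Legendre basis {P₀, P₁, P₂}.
(5)P₀ + (-5)P₁ + (4)P₂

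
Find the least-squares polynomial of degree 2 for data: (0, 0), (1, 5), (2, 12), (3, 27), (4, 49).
3/5 + (3)x²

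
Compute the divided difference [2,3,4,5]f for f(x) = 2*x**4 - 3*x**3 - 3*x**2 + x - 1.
25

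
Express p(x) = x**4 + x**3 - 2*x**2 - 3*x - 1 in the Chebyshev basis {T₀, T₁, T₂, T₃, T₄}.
(-13/8)T₀ + (-9/4)T₁ + (-1/2)T₂ + (1/4)T₃ + (1/8)T₄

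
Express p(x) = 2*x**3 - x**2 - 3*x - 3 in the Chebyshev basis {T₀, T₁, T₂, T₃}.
(-7/2)T₀ + (-3/2)T₁ + (-1/2)T₂ + (1/2)T₃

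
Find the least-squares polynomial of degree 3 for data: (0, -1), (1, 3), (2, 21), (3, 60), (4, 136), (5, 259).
-7/6 + (715/252)x + (-1/42)x² + (71/36)x³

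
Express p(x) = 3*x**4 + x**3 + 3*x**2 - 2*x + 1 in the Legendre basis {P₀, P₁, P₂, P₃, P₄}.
(13/5)P₀ + (-7/5)P₁ + (26/7)P₂ + (2/5)P₃ + (24/35)P₄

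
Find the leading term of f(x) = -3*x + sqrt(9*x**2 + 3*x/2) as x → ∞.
1/4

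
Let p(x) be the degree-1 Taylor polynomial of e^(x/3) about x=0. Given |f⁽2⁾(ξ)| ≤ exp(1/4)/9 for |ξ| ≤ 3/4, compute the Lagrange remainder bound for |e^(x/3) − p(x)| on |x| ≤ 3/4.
exp(1/4)/32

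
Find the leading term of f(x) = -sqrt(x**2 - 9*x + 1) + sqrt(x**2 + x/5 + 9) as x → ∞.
23/5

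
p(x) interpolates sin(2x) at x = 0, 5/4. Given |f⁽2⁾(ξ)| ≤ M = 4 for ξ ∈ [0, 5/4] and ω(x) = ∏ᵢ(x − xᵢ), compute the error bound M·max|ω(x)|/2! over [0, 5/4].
25/32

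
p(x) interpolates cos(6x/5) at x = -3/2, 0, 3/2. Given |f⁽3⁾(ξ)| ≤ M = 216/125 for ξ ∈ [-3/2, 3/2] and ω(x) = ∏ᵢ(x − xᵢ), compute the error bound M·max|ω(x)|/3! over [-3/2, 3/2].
27*sqrt(3)/125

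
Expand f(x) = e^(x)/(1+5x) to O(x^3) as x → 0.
1 - 4*x + 41*x**2/2 + O(x**3)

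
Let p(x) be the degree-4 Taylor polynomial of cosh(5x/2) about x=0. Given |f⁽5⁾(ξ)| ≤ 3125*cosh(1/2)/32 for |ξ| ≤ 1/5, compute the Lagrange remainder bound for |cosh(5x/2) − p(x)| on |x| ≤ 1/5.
cosh(1/2)/3840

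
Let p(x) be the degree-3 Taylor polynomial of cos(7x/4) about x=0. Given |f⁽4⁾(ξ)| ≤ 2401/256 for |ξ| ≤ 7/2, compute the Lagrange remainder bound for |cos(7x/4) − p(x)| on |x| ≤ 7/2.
5764801/98304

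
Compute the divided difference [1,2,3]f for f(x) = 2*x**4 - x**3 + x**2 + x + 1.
45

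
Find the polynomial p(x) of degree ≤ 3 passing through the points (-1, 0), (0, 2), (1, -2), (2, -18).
-x**3 - 3*x**2 + 2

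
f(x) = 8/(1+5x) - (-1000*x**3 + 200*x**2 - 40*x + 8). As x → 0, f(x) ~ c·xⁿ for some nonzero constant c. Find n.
4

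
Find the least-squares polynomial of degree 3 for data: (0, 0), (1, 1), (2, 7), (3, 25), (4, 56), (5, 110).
-1/21 + (19/126)x + (5/84)x² + (31/36)x³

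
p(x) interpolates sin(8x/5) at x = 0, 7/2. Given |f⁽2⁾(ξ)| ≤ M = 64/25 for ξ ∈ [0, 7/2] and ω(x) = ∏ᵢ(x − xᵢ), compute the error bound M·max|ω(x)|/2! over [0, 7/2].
98/25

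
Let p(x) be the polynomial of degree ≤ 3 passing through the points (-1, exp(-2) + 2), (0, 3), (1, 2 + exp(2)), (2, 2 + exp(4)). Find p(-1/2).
(5 + (-5*exp(2) + 47 + exp(4))*exp(2))*exp(-2)/16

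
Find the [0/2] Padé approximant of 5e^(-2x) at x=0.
5/(2*x**2 + 2*x + 1)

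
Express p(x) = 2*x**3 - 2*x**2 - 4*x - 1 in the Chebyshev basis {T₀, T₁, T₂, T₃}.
(-2)T₀ + (-5/2)T₁ - T₂ + (1/2)T₃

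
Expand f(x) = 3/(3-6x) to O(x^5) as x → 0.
1 + 2*x + 4*x**2 + 8*x**3 + 16*x**4 + O(x**5)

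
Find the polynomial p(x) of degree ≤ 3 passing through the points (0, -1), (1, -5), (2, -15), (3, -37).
-x**3 - 3*x - 1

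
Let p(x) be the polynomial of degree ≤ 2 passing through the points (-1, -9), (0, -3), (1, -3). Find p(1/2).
-9/4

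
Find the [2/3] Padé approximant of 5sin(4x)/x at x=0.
(20 - 112*x**2/3)/(4*x**2/5 + 1)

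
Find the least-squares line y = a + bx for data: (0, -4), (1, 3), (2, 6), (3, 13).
a = -18/5, b = 27/5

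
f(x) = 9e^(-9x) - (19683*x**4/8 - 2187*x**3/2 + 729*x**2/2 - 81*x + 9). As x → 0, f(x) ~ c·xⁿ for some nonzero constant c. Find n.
5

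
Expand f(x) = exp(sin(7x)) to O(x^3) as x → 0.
1 + 7*x + 49*x**2/2 + O(x**3)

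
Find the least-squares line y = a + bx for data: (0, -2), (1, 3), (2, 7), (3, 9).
a = -13/10, b = 37/10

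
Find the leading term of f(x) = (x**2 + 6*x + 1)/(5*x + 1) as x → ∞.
x/5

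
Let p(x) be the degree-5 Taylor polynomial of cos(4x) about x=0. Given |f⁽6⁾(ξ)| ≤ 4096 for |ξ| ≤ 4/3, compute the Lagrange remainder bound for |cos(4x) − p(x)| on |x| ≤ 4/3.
1048576/32805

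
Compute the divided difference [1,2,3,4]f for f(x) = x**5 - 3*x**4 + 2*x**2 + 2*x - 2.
35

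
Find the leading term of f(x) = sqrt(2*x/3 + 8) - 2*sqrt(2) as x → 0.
sqrt(2)*x/12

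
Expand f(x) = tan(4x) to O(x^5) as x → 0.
4*x + 64*x**3/3 + O(x**5)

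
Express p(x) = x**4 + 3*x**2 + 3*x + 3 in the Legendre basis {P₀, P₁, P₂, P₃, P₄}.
(21/5)P₀ + (3)P₁ + (18/7)P₂ + (8/35)P₄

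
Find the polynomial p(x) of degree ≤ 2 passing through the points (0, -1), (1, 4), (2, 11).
x**2 + 4*x - 1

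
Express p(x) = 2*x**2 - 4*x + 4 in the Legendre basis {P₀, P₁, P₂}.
(14/3)P₀ + (-4)P₁ + (4/3)P₂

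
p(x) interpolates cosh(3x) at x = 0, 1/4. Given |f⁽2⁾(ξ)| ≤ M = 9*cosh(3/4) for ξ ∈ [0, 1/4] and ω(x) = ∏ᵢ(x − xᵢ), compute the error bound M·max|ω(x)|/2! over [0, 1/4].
9*cosh(3/4)/128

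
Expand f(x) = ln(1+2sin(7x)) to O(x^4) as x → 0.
14*x - 98*x**2 + 2401*x**3/3 + O(x**4)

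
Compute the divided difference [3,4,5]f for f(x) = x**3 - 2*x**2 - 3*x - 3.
10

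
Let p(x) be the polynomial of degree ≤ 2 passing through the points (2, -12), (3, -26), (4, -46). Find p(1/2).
-9/4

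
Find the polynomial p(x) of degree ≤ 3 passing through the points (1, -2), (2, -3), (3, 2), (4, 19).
x**3 - 3*x**2 + x - 1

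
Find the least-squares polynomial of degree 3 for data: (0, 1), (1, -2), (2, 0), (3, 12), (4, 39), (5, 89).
19/21 + (-179/63)x + (-65/84)x² + (35/36)x³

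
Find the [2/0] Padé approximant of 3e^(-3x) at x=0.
27*x**2/2 - 9*x + 3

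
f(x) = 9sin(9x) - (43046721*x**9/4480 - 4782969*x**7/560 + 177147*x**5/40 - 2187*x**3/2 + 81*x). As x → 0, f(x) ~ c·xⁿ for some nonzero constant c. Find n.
11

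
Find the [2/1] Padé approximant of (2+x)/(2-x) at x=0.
(x/2 + 1)/(1 - x/2)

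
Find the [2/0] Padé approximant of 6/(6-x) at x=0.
x**2/36 + x/6 + 1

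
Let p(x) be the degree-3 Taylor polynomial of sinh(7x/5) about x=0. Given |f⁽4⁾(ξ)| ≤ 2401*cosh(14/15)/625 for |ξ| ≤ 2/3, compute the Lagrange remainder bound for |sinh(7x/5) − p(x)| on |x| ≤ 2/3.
4802*cosh(14/15)/151875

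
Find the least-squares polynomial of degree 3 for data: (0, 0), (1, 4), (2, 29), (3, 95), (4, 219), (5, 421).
1/42 + (-169/252)x + (17/12)x² + (28/9)x³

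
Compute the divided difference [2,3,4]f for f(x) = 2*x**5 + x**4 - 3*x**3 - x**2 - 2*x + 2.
597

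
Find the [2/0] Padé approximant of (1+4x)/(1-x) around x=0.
5*x**2 + 5*x + 1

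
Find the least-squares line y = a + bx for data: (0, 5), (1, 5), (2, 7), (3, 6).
a = 5, b = 1/2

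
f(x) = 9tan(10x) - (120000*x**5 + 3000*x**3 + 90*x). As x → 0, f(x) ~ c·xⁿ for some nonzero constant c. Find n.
7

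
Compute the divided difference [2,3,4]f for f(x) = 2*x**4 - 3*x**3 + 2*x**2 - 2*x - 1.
85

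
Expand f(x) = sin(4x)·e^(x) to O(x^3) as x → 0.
4*x + 4*x**2 + O(x**3)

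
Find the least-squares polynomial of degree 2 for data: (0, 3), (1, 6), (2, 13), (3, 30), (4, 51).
111/35 + (-8/7)x + (23/7)x²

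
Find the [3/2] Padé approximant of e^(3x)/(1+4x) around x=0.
(7227*x**3/5740 + 1899*x**2/820 + 3267*x/1435 + 1)/(-16689*x**2/5740 + 4702*x/1435 + 1)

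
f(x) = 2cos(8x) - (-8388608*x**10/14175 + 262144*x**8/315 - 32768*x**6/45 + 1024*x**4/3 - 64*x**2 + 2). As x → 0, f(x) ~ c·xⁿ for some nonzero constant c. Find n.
12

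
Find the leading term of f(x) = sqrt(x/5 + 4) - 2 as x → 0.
x/20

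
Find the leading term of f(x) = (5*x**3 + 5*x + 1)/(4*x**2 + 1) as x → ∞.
5*x/4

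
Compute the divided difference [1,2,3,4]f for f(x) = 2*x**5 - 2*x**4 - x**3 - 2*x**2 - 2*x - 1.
109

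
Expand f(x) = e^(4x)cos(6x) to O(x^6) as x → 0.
1 + 4*x - 10*x**2 - 184*x**3/3 - 238*x**4/3 + 488*x**5/15 + O(x**6)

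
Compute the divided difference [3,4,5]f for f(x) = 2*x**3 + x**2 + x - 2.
25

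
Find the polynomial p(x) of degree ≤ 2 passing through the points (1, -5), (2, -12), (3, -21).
-x**2 - 4*x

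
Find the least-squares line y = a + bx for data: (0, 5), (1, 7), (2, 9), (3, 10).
a = 26/5, b = 17/10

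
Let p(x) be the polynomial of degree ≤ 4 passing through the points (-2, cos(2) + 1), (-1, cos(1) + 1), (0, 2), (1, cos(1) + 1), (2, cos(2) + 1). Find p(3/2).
15*cos(2)/64 + 29/64 + 21*cos(1)/16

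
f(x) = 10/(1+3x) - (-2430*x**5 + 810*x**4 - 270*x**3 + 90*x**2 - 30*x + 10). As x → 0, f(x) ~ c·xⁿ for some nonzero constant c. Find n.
6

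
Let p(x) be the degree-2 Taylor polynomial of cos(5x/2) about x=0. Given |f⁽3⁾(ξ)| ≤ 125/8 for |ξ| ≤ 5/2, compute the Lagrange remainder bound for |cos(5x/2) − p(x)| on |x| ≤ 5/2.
15625/384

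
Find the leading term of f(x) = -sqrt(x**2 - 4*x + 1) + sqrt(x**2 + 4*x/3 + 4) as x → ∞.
8/3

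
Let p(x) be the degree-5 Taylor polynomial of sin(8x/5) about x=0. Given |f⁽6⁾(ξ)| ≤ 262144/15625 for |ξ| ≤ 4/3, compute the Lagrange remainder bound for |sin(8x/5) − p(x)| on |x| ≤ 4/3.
67108864/512578125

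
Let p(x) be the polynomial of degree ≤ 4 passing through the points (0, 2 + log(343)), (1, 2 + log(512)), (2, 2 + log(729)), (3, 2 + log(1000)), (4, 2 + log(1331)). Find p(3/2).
2 + log(648*11**(9/128)*2**(3/4)*3**(7/32)*5**(17/32)*7**(113/128)/35)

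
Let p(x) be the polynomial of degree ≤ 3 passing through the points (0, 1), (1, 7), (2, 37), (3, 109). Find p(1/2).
17/8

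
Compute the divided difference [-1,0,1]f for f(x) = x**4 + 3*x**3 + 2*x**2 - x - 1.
3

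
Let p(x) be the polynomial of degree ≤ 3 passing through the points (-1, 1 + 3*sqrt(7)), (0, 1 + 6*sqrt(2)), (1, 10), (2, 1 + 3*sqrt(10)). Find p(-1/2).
-29/16 + 3*sqrt(10)/16 + 15*sqrt(7)/16 + 45*sqrt(2)/8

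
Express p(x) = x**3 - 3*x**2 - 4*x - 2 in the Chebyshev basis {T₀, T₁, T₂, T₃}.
(-7/2)T₀ + (-13/4)T₁ + (-3/2)T₂ + (1/4)T₃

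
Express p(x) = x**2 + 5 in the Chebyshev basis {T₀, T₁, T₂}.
(11/2)T₀ + (1/2)T₂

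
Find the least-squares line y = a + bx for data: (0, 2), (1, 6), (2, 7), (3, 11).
a = 23/10, b = 14/5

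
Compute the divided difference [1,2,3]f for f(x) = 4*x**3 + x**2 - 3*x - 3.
25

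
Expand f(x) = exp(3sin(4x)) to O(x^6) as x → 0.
1 + 12*x + 72*x**2 + 256*x**3 + 480*x**4 - 1024*x**5/5 + O(x**6)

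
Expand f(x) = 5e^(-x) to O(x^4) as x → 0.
5 - 5*x + 5*x**2/2 - 5*x**3/6 + O(x**4)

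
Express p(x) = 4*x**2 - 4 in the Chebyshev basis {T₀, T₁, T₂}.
(-2)T₀ + (2)T₂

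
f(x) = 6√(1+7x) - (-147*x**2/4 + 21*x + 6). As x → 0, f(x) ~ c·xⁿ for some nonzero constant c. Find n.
3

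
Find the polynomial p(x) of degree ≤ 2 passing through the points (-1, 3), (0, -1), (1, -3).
x**2 - 3*x - 1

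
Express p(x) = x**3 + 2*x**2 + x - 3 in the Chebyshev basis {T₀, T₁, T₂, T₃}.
(-2)T₀ + (7/4)T₁ + T₂ + (1/4)T₃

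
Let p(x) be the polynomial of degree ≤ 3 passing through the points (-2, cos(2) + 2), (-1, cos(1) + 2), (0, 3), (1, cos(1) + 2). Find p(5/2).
-157/16 - 35*cos(2)/16 + 15*cos(1)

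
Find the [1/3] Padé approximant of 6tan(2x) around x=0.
12*x/(1 - 4*x**2/3)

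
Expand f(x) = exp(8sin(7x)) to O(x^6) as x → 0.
1 + 56*x + 1568*x**2 + 28812*x**3 + 384160*x**4 + 58101799*x**5/15 + O(x**6)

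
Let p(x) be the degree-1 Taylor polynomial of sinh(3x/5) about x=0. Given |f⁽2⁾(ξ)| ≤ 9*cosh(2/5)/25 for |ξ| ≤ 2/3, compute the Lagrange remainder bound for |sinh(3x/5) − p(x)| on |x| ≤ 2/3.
2*cosh(2/5)/25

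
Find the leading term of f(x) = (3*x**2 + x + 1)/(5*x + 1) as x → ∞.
3*x/5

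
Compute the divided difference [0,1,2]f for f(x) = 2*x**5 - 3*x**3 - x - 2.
21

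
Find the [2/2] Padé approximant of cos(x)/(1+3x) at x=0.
(-103*x**2/204 + x/34 + 1)/(x**2/12 + 103*x/34 + 1)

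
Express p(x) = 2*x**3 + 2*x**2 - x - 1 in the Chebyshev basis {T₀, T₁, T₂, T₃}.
(1/2)T₁ + T₂ + (1/2)T₃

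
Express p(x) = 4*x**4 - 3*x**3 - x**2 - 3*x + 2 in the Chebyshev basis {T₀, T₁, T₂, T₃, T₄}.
(3)T₀ + (-21/4)T₁ + (3/2)T₂ + (-3/4)T₃ + (1/2)T₄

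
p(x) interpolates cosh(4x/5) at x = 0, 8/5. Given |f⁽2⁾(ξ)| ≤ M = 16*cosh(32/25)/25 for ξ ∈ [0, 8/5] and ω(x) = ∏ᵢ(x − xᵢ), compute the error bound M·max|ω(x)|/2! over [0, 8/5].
128*cosh(32/25)/625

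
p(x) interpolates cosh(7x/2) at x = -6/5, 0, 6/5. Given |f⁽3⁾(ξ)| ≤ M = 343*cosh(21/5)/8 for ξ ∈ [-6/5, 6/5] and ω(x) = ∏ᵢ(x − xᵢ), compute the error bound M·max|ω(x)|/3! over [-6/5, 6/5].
343*sqrt(3)*cosh(21/5)/125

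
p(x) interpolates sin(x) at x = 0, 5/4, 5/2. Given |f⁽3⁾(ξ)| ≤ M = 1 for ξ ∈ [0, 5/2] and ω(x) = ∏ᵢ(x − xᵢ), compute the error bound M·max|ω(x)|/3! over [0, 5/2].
125*sqrt(3)/1728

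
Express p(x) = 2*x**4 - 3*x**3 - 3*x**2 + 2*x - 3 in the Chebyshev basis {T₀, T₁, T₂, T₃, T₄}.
(-15/4)T₀ + (-1/4)T₁ + (-1/2)T₂ + (-3/4)T₃ + (1/4)T₄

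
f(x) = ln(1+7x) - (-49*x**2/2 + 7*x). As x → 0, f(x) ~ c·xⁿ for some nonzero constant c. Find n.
3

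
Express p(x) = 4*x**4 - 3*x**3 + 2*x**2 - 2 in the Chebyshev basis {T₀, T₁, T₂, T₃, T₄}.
(1/2)T₀ + (-9/4)T₁ + (3)T₂ + (-3/4)T₃ + (1/2)T₄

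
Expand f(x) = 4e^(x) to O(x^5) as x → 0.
4 + 4*x + 2*x**2 + 2*x**3/3 + x**4/6 + O(x**5)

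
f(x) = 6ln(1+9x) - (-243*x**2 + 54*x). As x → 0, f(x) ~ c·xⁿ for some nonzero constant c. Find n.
3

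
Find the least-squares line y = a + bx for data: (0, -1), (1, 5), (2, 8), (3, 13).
a = -1/2, b = 9/2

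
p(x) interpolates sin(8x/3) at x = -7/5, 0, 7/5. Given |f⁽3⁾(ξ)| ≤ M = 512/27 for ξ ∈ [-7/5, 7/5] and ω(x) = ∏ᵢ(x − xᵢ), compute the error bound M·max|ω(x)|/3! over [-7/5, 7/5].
175616*sqrt(3)/91125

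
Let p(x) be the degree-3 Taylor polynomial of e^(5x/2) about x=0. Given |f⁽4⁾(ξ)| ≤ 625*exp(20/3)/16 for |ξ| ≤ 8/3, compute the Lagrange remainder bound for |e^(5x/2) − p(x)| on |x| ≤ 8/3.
20000*exp(20/3)/243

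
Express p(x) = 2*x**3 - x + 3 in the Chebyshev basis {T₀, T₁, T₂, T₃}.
(3)T₀ + (1/2)T₁ + (1/2)T₃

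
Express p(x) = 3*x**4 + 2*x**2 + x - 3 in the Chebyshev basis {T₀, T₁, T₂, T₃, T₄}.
(-7/8)T₀ + T₁ + (5/2)T₂ + (3/8)T₄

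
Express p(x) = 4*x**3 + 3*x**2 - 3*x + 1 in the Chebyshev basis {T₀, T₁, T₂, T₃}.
(5/2)T₀ + (3/2)T₂ + T₃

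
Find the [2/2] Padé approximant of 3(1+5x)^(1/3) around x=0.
(175*x**2/9 + 35*x/2 + 3)/(125*x**2/54 + 25*x/6 + 1)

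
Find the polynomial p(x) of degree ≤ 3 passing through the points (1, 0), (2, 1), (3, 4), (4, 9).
x**2 - 2*x + 1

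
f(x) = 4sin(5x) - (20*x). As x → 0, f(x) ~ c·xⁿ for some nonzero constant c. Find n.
3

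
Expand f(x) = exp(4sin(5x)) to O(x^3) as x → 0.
1 + 20*x + 200*x**2 + O(x**3)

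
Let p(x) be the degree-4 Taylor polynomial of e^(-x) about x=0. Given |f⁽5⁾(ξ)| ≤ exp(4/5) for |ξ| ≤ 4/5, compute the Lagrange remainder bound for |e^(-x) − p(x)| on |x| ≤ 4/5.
128*exp(4/5)/46875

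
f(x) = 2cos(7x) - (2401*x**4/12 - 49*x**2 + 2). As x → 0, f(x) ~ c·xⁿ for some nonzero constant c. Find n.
6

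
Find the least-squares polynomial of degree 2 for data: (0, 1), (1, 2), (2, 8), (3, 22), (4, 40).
1 + (-11/5)x + (3)x²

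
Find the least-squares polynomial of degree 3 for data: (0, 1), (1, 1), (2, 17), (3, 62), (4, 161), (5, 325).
61/63 + (-185/189)x + (-104/63)x² + (80/27)x³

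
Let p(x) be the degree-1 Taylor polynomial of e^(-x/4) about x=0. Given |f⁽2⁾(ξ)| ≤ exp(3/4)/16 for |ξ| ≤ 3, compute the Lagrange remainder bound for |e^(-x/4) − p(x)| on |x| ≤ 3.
9*exp(3/4)/32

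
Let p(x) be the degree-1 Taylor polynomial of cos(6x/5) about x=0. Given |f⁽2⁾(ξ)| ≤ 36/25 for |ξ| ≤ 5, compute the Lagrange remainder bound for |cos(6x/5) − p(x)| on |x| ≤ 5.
18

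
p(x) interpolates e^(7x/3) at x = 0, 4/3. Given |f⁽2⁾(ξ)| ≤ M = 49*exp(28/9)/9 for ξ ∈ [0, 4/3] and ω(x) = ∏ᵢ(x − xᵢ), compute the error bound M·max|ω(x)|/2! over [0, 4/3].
98*exp(28/9)/81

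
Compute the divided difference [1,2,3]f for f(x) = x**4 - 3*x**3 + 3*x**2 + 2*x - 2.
10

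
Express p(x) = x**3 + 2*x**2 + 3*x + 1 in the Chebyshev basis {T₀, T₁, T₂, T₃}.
(2)T₀ + (15/4)T₁ + T₂ + (1/4)T₃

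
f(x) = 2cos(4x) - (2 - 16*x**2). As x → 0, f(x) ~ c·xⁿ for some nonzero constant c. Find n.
4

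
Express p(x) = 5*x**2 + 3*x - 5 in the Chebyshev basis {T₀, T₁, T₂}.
(-5/2)T₀ + (3)T₁ + (5/2)T₂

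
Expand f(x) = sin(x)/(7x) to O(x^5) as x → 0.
1/7 - x**2/42 + x**4/840 + O(x**5)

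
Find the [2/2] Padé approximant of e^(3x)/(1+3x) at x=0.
(7*x**2/4 + 2*x + 1)/(-11*x**2/4 + 2*x + 1)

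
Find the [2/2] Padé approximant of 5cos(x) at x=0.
(5 - 25*x**2/12)/(x**2/12 + 1)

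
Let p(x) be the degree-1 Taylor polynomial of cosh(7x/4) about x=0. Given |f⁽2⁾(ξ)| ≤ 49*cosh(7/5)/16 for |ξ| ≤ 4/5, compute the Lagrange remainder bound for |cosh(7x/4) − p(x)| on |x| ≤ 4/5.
49*cosh(7/5)/50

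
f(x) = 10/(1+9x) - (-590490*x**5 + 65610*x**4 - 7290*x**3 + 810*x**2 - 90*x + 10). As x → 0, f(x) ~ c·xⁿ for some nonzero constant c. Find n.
6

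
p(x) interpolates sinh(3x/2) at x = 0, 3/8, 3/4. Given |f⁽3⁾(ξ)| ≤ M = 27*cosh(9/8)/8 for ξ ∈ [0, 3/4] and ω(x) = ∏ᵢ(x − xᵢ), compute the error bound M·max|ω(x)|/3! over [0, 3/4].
27*sqrt(3)*cosh(9/8)/4096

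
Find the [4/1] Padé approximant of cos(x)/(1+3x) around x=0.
(x**4/24 - x**2/2 + 1)/(3*x + 1)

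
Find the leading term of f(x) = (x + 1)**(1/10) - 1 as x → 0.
x/10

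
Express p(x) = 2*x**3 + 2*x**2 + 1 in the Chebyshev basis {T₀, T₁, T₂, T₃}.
(2)T₀ + (3/2)T₁ + T₂ + (1/2)T₃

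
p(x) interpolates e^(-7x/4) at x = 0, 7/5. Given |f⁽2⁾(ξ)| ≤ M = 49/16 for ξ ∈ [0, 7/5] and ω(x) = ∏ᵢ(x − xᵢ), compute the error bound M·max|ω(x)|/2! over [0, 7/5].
2401/3200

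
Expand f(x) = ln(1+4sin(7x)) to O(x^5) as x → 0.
28*x - 392*x**2 + 21266*x**3/3 - 441784*x**4/3 + O(x**5)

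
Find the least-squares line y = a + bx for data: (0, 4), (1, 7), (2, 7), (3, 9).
a = 9/2, b = 3/2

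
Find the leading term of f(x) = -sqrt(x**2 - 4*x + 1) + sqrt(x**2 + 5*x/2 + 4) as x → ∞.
13/4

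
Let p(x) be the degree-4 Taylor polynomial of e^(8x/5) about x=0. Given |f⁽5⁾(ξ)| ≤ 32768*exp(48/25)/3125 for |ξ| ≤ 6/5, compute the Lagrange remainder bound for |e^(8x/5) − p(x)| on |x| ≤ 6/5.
10616832*exp(48/25)/48828125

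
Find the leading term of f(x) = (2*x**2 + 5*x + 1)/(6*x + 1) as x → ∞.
x/3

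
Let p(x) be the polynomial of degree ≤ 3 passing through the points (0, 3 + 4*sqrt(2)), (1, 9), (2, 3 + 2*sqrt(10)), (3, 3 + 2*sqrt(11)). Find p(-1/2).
-81/8 - 5*sqrt(11)/8 + 21*sqrt(10)/8 + 35*sqrt(2)/4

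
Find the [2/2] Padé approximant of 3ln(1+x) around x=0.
3*x*(x + 2)/(2*(x**2/6 + x + 1))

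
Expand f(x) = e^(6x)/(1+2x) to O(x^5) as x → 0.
1 + 4*x + 10*x**2 + 16*x**3 + 22*x**4 + O(x**5)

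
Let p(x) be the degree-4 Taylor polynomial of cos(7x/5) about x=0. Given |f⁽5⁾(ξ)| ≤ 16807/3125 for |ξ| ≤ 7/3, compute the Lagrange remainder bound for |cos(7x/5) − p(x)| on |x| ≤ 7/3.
282475249/91125000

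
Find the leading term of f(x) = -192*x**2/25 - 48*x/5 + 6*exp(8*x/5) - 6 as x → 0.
512*x**3/125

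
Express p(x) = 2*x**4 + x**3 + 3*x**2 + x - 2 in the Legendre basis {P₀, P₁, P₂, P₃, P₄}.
(-3/5)P₀ + (8/5)P₁ + (22/7)P₂ + (2/5)P₃ + (16/35)P₄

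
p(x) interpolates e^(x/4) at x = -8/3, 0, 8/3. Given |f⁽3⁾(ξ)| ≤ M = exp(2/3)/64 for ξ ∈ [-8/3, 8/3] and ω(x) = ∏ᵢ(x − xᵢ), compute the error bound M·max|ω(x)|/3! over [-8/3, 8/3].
8*sqrt(3)*exp(2/3)/729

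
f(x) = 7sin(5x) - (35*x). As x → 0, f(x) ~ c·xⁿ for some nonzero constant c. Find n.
3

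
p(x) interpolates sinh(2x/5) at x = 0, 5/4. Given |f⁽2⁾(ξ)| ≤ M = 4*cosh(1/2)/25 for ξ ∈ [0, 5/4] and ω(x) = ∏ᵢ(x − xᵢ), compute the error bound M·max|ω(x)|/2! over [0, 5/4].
cosh(1/2)/32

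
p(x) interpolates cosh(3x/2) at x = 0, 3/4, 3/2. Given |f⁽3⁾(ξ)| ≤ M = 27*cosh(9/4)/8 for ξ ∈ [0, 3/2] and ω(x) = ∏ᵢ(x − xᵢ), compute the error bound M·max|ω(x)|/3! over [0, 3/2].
27*sqrt(3)*cosh(9/4)/512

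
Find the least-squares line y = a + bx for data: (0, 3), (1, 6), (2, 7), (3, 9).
a = 17/5, b = 19/10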